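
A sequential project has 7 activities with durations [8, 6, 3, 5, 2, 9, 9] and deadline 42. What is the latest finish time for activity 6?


LF(activity 6) = deadline - sum of successor durations
Successors: activities 7 through 7 with durations [9]
Sum of successor durations = 9
LF = 42 - 9 = 33

33


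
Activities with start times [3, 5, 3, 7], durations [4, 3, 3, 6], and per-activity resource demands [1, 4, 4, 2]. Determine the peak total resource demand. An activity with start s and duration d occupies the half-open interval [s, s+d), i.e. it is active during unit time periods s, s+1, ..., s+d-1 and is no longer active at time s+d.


Each activity i is active on [start_i, start_i + duration_i).
Compute total resource usage per time slot:
  t=0: active resources = [], total = 0
  t=1: active resources = [], total = 0
  t=2: active resources = [], total = 0
  t=3: active resources = [1, 4], total = 5
  t=4: active resources = [1, 4], total = 5
  t=5: active resources = [1, 4, 4], total = 9
  t=6: active resources = [1, 4], total = 5
  t=7: active resources = [4, 2], total = 6
  t=8: active resources = [2], total = 2
  t=9: active resources = [2], total = 2
  t=10: active resources = [2], total = 2
  t=11: active resources = [2], total = 2
  t=12: active resources = [2], total = 2
Peak resource demand = 9

9


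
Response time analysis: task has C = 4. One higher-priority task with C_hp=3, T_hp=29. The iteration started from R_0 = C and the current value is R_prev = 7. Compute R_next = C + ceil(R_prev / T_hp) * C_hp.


R_next = C + ceil(R_prev / T_hp) * C_hp
ceil(7 / 29) = ceil(0.2414) = 1
Interference = 1 * 3 = 3
R_next = 4 + 3 = 7
R_next = R_prev, so the iteration has converged (response time = 7).

7


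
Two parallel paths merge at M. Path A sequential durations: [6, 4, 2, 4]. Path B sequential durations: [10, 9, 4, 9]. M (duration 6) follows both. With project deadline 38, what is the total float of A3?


Forward pass: ES(A3) = sum of predecessors on chain A = 10
EF = ES + duration = 10 + 2 = 12
Backward pass: LF(M) = deadline = 38; LS(M) = 38 - 6 = 32
LF(A3) = LS(M) - sum(successors on chain A) = 32 - 4 = 28
LS = LF - duration = 28 - 2 = 26
Total float = LS - ES = 26 - 10 = 16

16


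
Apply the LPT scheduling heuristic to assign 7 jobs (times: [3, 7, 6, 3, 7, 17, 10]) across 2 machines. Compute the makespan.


Sort jobs in decreasing order (LPT): [17, 10, 7, 7, 6, 3, 3]
Assign each job to the least loaded machine:
  Machine 1: jobs [17, 7, 3], load = 27
  Machine 2: jobs [10, 7, 6, 3], load = 26
Makespan = max load = 27

27


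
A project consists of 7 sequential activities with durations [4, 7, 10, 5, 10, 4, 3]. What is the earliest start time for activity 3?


Activity 3 starts after activities 1 through 2 complete.
Predecessor durations: [4, 7]
ES = 4 + 7 = 11

11


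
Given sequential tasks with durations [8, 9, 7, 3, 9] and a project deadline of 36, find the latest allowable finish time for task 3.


LF(activity 3) = deadline - sum of successor durations
Successors: activities 4 through 5 with durations [3, 9]
Sum of successor durations = 12
LF = 36 - 12 = 24

24


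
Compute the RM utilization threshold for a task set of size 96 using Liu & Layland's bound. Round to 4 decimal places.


Compute 2^(1/96) = 1.0072464122
Subtract 1: 1.0072464122 - 1 = 0.0072464122
Multiply by n: 96 * 0.0072464122 = 0.6956555712
Round to 4 dp: 0.6957

0.6957


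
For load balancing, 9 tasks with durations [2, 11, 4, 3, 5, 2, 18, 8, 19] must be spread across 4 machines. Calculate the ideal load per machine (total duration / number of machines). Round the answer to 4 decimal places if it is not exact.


Total processing time = 2 + 11 + 4 + 3 + 5 + 2 + 18 + 8 + 19 = 72
Number of machines = 4
Ideal balanced load = 72 / 4 = 18.0

18.0


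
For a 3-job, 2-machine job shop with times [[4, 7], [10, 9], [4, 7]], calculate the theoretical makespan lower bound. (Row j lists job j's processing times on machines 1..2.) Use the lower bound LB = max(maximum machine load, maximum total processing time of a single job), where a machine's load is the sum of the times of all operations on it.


Machine loads:
  Machine 1: 4 + 10 + 4 = 18
  Machine 2: 7 + 9 + 7 = 23
Max machine load = 23
Job totals:
  Job 1: 11
  Job 2: 19
  Job 3: 11
Max job total = 19
Lower bound = max(23, 19) = 23

23


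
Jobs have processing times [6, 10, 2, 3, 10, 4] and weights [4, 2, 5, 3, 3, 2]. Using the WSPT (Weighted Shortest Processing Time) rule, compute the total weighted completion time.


Compute p/w ratios and sort ascending (WSPT): [(2, 5), (3, 3), (6, 4), (4, 2), (10, 3), (10, 2)]
Compute weighted completion times:
  Job (p=2,w=5): C=2, w*C=5*2=10
  Job (p=3,w=3): C=5, w*C=3*5=15
  Job (p=6,w=4): C=11, w*C=4*11=44
  Job (p=4,w=2): C=15, w*C=2*15=30
  Job (p=10,w=3): C=25, w*C=3*25=75
  Job (p=10,w=2): C=35, w*C=2*35=70
Total weighted completion time = 244

244


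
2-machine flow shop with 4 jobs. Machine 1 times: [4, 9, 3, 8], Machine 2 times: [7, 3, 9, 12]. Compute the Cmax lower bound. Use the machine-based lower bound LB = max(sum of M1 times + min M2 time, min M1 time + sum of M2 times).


LB1 = sum(M1 times) + min(M2 times) = 24 + 3 = 27
LB2 = min(M1 times) + sum(M2 times) = 3 + 31 = 34
Lower bound = max(LB1, LB2) = max(27, 34) = 34

34


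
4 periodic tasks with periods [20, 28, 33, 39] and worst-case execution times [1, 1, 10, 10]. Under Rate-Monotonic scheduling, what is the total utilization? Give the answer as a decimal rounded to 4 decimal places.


Compute individual utilizations (exact fractions):
  Task 1: C/T = 1/20 (approx. 0.05)
  Task 2: C/T = 1/28 (approx. 0.0357)
  Task 3: C/T = 10/33 (approx. 0.303)
  Task 4: C/T = 10/39 (approx. 0.2564)
Total utilization U = 1/20 + 1/28 + 10/33 + 10/39 = 3229/5005
Rounded to 4 decimal places: U = 0.6452
RM (Liu & Layland) bound for 4 tasks = 0.756828; compare with U = 3229/5005 (approx. 0.645155)
U <= bound, so schedulable by RM sufficient condition.

0.6452


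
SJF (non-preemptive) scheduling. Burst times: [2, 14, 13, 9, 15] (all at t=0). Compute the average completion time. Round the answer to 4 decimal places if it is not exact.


SJF order (ascending): [2, 9, 13, 14, 15]
Completion times:
  Job 1: burst=2, C=2
  Job 2: burst=9, C=11
  Job 3: burst=13, C=24
  Job 4: burst=14, C=38
  Job 5: burst=15, C=53
Average completion = 128/5 = 25.6

25.6


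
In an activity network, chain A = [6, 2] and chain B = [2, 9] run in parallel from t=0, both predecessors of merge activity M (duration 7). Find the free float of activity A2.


ES(A2) = sum of predecessors on chain A = 6
EF(A2) = ES + duration = 6 + 2 = 8
Successor of A2 is M. ES(M) = max(sum(A), sum(B)) = max(8, 11) = 11
Free float = ES(successor) - EF(current) = 11 - 8 = 3

3


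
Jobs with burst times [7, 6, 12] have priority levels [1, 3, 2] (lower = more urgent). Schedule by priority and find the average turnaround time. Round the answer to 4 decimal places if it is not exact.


Sort by priority (ascending = highest first):
Order: [(1, 7), (2, 12), (3, 6)]
Completion times:
  Priority 1, burst=7, C=7
  Priority 2, burst=12, C=19
  Priority 3, burst=6, C=25
Average turnaround = 51/3 = 17.0

17.0


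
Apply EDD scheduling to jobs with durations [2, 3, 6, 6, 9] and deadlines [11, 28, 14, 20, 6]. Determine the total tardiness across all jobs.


Sort by due date (EDD order): [(9, 6), (2, 11), (6, 14), (6, 20), (3, 28)]
Compute completion times and tardiness:
  Job 1: p=9, d=6, C=9, tardiness=max(0,9-6)=3
  Job 2: p=2, d=11, C=11, tardiness=max(0,11-11)=0
  Job 3: p=6, d=14, C=17, tardiness=max(0,17-14)=3
  Job 4: p=6, d=20, C=23, tardiness=max(0,23-20)=3
  Job 5: p=3, d=28, C=26, tardiness=max(0,26-28)=0
Total tardiness = 9

9


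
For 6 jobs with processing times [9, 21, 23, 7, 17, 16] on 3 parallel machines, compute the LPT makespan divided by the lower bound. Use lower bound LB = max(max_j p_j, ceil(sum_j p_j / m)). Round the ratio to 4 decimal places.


LPT order: [23, 21, 17, 16, 9, 7]
Machine loads after assignment: [30, 30, 33]
LPT makespan = 33
Lower bound = max(max_job, ceil(total/3)) = max(23, 31) = 31
Ratio = 33 / 31 = 1.0645

1.0645


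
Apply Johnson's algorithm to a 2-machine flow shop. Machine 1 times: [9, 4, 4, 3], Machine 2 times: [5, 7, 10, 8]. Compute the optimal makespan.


Apply Johnson's rule:
  Group 1 (a <= b): [(4, 3, 8), (2, 4, 7), (3, 4, 10)]
  Group 2 (a > b): [(1, 9, 5)]
Optimal job order: [4, 2, 3, 1]
Schedule:
  Job 4: M1 done at 3, M2 done at 11
  Job 2: M1 done at 7, M2 done at 18
  Job 3: M1 done at 11, M2 done at 28
  Job 1: M1 done at 20, M2 done at 33
Makespan = 33

33


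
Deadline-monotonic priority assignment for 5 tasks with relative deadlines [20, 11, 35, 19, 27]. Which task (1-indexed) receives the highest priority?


Sort tasks by relative deadline (ascending):
  Task 2: deadline = 11
  Task 4: deadline = 19
  Task 1: deadline = 20
  Task 5: deadline = 27
  Task 3: deadline = 35
Priority order (highest first): [2, 4, 1, 5, 3]
Highest priority task = 2

2


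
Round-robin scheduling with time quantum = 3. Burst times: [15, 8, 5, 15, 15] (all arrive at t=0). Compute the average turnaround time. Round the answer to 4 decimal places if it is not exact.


Time quantum = 3
Execution trace:
  J1 runs 3 units, time = 3
  J2 runs 3 units, time = 6
  J3 runs 3 units, time = 9
  J4 runs 3 units, time = 12
  J5 runs 3 units, time = 15
  J1 runs 3 units, time = 18
  J2 runs 3 units, time = 21
  J3 runs 2 units, time = 23
  J4 runs 3 units, time = 26
  J5 runs 3 units, time = 29
  J1 runs 3 units, time = 32
  J2 runs 2 units, time = 34
  J4 runs 3 units, time = 37
  J5 runs 3 units, time = 40
  J1 runs 3 units, time = 43
  J4 runs 3 units, time = 46
  J5 runs 3 units, time = 49
  J1 runs 3 units, time = 52
  J4 runs 3 units, time = 55
  J5 runs 3 units, time = 58
Finish times: [52, 34, 23, 55, 58]
Average turnaround = 222/5 = 44.4

44.4


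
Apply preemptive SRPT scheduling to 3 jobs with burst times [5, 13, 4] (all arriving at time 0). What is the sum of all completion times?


Since all jobs arrive at t=0, SRPT equals SPT ordering.
SPT order: [4, 5, 13]
Completion times:
  Job 1: p=4, C=4
  Job 2: p=5, C=9
  Job 3: p=13, C=22
Total completion time = 4 + 9 + 22 = 35

35


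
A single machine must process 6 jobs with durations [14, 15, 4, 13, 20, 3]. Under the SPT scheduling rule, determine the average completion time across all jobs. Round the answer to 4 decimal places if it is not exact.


Sort jobs by processing time (SPT order): [3, 4, 13, 14, 15, 20]
Compute completion times sequentially:
  Job 1: processing = 3, completes at 3
  Job 2: processing = 4, completes at 7
  Job 3: processing = 13, completes at 20
  Job 4: processing = 14, completes at 34
  Job 5: processing = 15, completes at 49
  Job 6: processing = 20, completes at 69
Sum of completion times = 182
Average completion time = 182/6 = 30.3333

30.3333


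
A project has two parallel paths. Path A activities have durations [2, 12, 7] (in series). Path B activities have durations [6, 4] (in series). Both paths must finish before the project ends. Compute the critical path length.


Path A total = 2 + 12 + 7 = 21
Path B total = 6 + 4 = 10
Critical path = longest path = max(21, 10) = 21

21


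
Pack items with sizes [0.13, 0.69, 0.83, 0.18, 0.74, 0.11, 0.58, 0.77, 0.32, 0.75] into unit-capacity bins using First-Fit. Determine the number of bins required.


Place items sequentially using First-Fit:
  Item 0.13 -> new Bin 1
  Item 0.69 -> Bin 1 (now 0.82)
  Item 0.83 -> new Bin 2
  Item 0.18 -> Bin 1 (now 1.0)
  Item 0.74 -> new Bin 3
  Item 0.11 -> Bin 2 (now 0.94)
  Item 0.58 -> new Bin 4
  Item 0.77 -> new Bin 5
  Item 0.32 -> Bin 4 (now 0.9)
  Item 0.75 -> new Bin 6
Total bins used = 6

6


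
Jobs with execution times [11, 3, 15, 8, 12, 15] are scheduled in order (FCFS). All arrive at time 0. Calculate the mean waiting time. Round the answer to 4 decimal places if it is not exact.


FCFS order (as given): [11, 3, 15, 8, 12, 15]
Waiting times:
  Job 1: wait = 0
  Job 2: wait = 11
  Job 3: wait = 14
  Job 4: wait = 29
  Job 5: wait = 37
  Job 6: wait = 49
Sum of waiting times = 140
Average waiting time = 140/6 = 23.3333

23.3333


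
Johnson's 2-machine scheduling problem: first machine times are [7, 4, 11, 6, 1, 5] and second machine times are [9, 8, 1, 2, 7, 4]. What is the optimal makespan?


Apply Johnson's rule:
  Group 1 (a <= b): [(5, 1, 7), (2, 4, 8), (1, 7, 9)]
  Group 2 (a > b): [(6, 5, 4), (4, 6, 2), (3, 11, 1)]
Optimal job order: [5, 2, 1, 6, 4, 3]
Schedule:
  Job 5: M1 done at 1, M2 done at 8
  Job 2: M1 done at 5, M2 done at 16
  Job 1: M1 done at 12, M2 done at 25
  Job 6: M1 done at 17, M2 done at 29
  Job 4: M1 done at 23, M2 done at 31
  Job 3: M1 done at 34, M2 done at 35
Makespan = 35

35


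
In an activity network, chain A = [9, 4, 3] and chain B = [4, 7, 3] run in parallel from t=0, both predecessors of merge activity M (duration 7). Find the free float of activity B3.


ES(B3) = sum of predecessors on chain B = 11
EF(B3) = ES + duration = 11 + 3 = 14
Successor of B3 is M. ES(M) = max(sum(A), sum(B)) = max(16, 14) = 16
Free float = ES(successor) - EF(current) = 16 - 14 = 2

2


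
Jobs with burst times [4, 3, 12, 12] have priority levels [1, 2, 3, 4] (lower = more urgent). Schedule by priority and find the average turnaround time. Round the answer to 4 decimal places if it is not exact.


Sort by priority (ascending = highest first):
Order: [(1, 4), (2, 3), (3, 12), (4, 12)]
Completion times:
  Priority 1, burst=4, C=4
  Priority 2, burst=3, C=7
  Priority 3, burst=12, C=19
  Priority 4, burst=12, C=31
Average turnaround = 61/4 = 15.25

15.25


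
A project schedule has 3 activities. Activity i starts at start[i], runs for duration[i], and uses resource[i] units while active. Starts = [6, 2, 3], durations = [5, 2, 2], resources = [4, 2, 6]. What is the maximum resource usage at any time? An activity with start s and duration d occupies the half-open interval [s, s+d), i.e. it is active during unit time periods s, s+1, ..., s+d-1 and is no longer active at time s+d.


Each activity i is active on [start_i, start_i + duration_i).
Compute total resource usage per time slot:
  t=0: active resources = [], total = 0
  t=1: active resources = [], total = 0
  t=2: active resources = [2], total = 2
  t=3: active resources = [2, 6], total = 8
  t=4: active resources = [6], total = 6
  t=5: active resources = [], total = 0
  t=6: active resources = [4], total = 4
  t=7: active resources = [4], total = 4
  t=8: active resources = [4], total = 4
  t=9: active resources = [4], total = 4
  t=10: active resources = [4], total = 4
Peak resource demand = 8

8


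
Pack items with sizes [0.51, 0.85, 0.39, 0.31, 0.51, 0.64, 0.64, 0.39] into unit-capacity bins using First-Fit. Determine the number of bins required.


Place items sequentially using First-Fit:
  Item 0.51 -> new Bin 1
  Item 0.85 -> new Bin 2
  Item 0.39 -> Bin 1 (now 0.9)
  Item 0.31 -> new Bin 3
  Item 0.51 -> Bin 3 (now 0.82)
  Item 0.64 -> new Bin 4
  Item 0.64 -> new Bin 5
  Item 0.39 -> new Bin 6
Total bins used = 6

6


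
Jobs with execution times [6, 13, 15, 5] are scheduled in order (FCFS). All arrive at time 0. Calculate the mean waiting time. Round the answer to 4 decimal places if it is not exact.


FCFS order (as given): [6, 13, 15, 5]
Waiting times:
  Job 1: wait = 0
  Job 2: wait = 6
  Job 3: wait = 19
  Job 4: wait = 34
Sum of waiting times = 59
Average waiting time = 59/4 = 14.75

14.75


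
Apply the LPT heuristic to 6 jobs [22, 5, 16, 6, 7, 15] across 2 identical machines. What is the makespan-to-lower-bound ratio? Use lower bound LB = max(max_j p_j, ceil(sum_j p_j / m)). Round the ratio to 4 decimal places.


LPT order: [22, 16, 15, 7, 6, 5]
Machine loads after assignment: [35, 36]
LPT makespan = 36
Lower bound = max(max_job, ceil(total/2)) = max(22, 36) = 36
Ratio = 36 / 36 = 1.0

1.0


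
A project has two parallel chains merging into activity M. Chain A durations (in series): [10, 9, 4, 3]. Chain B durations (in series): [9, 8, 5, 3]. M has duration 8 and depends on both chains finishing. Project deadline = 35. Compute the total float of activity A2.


Forward pass: ES(A2) = sum of predecessors on chain A = 10
EF = ES + duration = 10 + 9 = 19
Backward pass: LF(M) = deadline = 35; LS(M) = 35 - 8 = 27
LF(A2) = LS(M) - sum(successors on chain A) = 27 - 7 = 20
LS = LF - duration = 20 - 9 = 11
Total float = LS - ES = 11 - 10 = 1

1


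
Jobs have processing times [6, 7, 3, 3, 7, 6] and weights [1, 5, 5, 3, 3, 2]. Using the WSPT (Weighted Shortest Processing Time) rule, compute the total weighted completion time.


Compute p/w ratios and sort ascending (WSPT): [(3, 5), (3, 3), (7, 5), (7, 3), (6, 2), (6, 1)]
Compute weighted completion times:
  Job (p=3,w=5): C=3, w*C=5*3=15
  Job (p=3,w=3): C=6, w*C=3*6=18
  Job (p=7,w=5): C=13, w*C=5*13=65
  Job (p=7,w=3): C=20, w*C=3*20=60
  Job (p=6,w=2): C=26, w*C=2*26=52
  Job (p=6,w=1): C=32, w*C=1*32=32
Total weighted completion time = 242

242


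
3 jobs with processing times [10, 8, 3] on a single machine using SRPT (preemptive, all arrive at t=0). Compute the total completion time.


Since all jobs arrive at t=0, SRPT equals SPT ordering.
SPT order: [3, 8, 10]
Completion times:
  Job 1: p=3, C=3
  Job 2: p=8, C=11
  Job 3: p=10, C=21
Total completion time = 3 + 11 + 21 = 35

35


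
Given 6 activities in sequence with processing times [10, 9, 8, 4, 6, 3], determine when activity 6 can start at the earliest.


Activity 6 starts after activities 1 through 5 complete.
Predecessor durations: [10, 9, 8, 4, 6]
ES = 10 + 9 + 8 + 4 + 6 = 37

37


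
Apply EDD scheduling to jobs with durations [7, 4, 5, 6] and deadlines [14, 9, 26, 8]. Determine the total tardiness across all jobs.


Sort by due date (EDD order): [(6, 8), (4, 9), (7, 14), (5, 26)]
Compute completion times and tardiness:
  Job 1: p=6, d=8, C=6, tardiness=max(0,6-8)=0
  Job 2: p=4, d=9, C=10, tardiness=max(0,10-9)=1
  Job 3: p=7, d=14, C=17, tardiness=max(0,17-14)=3
  Job 4: p=5, d=26, C=22, tardiness=max(0,22-26)=0
Total tardiness = 4

4


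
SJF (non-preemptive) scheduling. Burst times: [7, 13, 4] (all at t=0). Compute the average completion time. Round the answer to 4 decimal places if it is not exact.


SJF order (ascending): [4, 7, 13]
Completion times:
  Job 1: burst=4, C=4
  Job 2: burst=7, C=11
  Job 3: burst=13, C=24
Average completion = 39/3 = 13.0

13.0


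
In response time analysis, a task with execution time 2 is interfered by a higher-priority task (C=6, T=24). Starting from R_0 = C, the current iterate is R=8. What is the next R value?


R_next = C + ceil(R_prev / T_hp) * C_hp
ceil(8 / 24) = ceil(0.3333) = 1
Interference = 1 * 6 = 6
R_next = 2 + 6 = 8
R_next = R_prev, so the iteration has converged (response time = 8).

8


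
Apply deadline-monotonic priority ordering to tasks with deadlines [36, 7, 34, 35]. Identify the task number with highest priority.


Sort tasks by relative deadline (ascending):
  Task 2: deadline = 7
  Task 3: deadline = 34
  Task 4: deadline = 35
  Task 1: deadline = 36
Priority order (highest first): [2, 3, 4, 1]
Highest priority task = 2

2


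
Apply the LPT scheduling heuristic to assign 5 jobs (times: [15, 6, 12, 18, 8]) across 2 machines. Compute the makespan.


Sort jobs in decreasing order (LPT): [18, 15, 12, 8, 6]
Assign each job to the least loaded machine:
  Machine 1: jobs [18, 8, 6], load = 32
  Machine 2: jobs [15, 12], load = 27
Makespan = max load = 32

32


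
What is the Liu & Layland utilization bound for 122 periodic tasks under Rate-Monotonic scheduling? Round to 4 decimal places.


Compute 2^(1/122) = 1.0056977048
Subtract 1: 1.0056977048 - 1 = 0.0056977048
Multiply by n: 122 * 0.0056977048 = 0.6951199856
Round to 4 dp: 0.6951

0.6951


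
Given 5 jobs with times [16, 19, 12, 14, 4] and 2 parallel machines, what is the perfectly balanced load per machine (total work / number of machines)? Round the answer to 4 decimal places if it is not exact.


Total processing time = 16 + 19 + 12 + 14 + 4 = 65
Number of machines = 2
Ideal balanced load = 65 / 2 = 32.5

32.5


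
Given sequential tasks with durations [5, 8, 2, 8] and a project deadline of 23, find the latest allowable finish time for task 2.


LF(activity 2) = deadline - sum of successor durations
Successors: activities 3 through 4 with durations [2, 8]
Sum of successor durations = 10
LF = 23 - 10 = 13

13


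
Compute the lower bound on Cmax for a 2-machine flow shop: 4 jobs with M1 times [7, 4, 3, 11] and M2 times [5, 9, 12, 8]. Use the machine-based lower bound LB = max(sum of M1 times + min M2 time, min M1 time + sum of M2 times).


LB1 = sum(M1 times) + min(M2 times) = 25 + 5 = 30
LB2 = min(M1 times) + sum(M2 times) = 3 + 34 = 37
Lower bound = max(LB1, LB2) = max(30, 37) = 37

37


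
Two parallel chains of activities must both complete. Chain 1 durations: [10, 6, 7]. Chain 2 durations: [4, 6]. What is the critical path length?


Path A total = 10 + 6 + 7 = 23
Path B total = 4 + 6 = 10
Critical path = longest path = max(23, 10) = 23

23


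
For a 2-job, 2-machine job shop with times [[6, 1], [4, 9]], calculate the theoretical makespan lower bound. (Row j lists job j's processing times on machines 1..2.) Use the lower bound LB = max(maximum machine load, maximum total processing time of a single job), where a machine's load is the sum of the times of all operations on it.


Machine loads:
  Machine 1: 6 + 4 = 10
  Machine 2: 1 + 9 = 10
Max machine load = 10
Job totals:
  Job 1: 7
  Job 2: 13
Max job total = 13
Lower bound = max(10, 13) = 13

13


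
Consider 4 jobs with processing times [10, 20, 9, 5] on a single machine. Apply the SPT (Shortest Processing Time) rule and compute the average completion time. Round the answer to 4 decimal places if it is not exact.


Sort jobs by processing time (SPT order): [5, 9, 10, 20]
Compute completion times sequentially:
  Job 1: processing = 5, completes at 5
  Job 2: processing = 9, completes at 14
  Job 3: processing = 10, completes at 24
  Job 4: processing = 20, completes at 44
Sum of completion times = 87
Average completion time = 87/4 = 21.75

21.75


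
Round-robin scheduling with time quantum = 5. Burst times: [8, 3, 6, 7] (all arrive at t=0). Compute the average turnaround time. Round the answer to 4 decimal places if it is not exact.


Time quantum = 5
Execution trace:
  J1 runs 5 units, time = 5
  J2 runs 3 units, time = 8
  J3 runs 5 units, time = 13
  J4 runs 5 units, time = 18
  J1 runs 3 units, time = 21
  J3 runs 1 units, time = 22
  J4 runs 2 units, time = 24
Finish times: [21, 8, 22, 24]
Average turnaround = 75/4 = 18.75

18.75


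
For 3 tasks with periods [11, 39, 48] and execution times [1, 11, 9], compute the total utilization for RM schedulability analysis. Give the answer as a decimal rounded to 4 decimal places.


Compute individual utilizations (exact fractions):
  Task 1: C/T = 1/11 (approx. 0.0909)
  Task 2: C/T = 11/39 (approx. 0.2821)
  Task 3: C/T = 9/48 = 3/16 (approx. 0.1875)
Total utilization U = 1/11 + 11/39 + 3/16 = 3847/6864
Rounded to 4 decimal places: U = 0.5605
RM (Liu & Layland) bound for 3 tasks = 0.779763; compare with U = 3847/6864 (approx. 0.560460)
U <= bound, so schedulable by RM sufficient condition.

0.5605


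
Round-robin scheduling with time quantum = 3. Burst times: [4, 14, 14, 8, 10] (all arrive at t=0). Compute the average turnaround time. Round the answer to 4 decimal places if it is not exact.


Time quantum = 3
Execution trace:
  J1 runs 3 units, time = 3
  J2 runs 3 units, time = 6
  J3 runs 3 units, time = 9
  J4 runs 3 units, time = 12
  J5 runs 3 units, time = 15
  J1 runs 1 units, time = 16
  J2 runs 3 units, time = 19
  J3 runs 3 units, time = 22
  J4 runs 3 units, time = 25
  J5 runs 3 units, time = 28
  J2 runs 3 units, time = 31
  J3 runs 3 units, time = 34
  J4 runs 2 units, time = 36
  J5 runs 3 units, time = 39
  J2 runs 3 units, time = 42
  J3 runs 3 units, time = 45
  J5 runs 1 units, time = 46
  J2 runs 2 units, time = 48
  J3 runs 2 units, time = 50
Finish times: [16, 48, 50, 36, 46]
Average turnaround = 196/5 = 39.2

39.2


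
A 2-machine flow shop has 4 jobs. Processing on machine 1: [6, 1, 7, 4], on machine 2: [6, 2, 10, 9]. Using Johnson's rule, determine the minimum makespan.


Apply Johnson's rule:
  Group 1 (a <= b): [(2, 1, 2), (4, 4, 9), (1, 6, 6), (3, 7, 10)]
  Group 2 (a > b): []
Optimal job order: [2, 4, 1, 3]
Schedule:
  Job 2: M1 done at 1, M2 done at 3
  Job 4: M1 done at 5, M2 done at 14
  Job 1: M1 done at 11, M2 done at 20
  Job 3: M1 done at 18, M2 done at 30
Makespan = 30

30


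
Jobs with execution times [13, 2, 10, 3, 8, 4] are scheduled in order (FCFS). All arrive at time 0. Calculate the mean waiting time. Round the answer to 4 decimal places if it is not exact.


FCFS order (as given): [13, 2, 10, 3, 8, 4]
Waiting times:
  Job 1: wait = 0
  Job 2: wait = 13
  Job 3: wait = 15
  Job 4: wait = 25
  Job 5: wait = 28
  Job 6: wait = 36
Sum of waiting times = 117
Average waiting time = 117/6 = 19.5

19.5


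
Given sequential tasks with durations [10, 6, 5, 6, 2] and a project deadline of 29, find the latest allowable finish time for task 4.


LF(activity 4) = deadline - sum of successor durations
Successors: activities 5 through 5 with durations [2]
Sum of successor durations = 2
LF = 29 - 2 = 27

27


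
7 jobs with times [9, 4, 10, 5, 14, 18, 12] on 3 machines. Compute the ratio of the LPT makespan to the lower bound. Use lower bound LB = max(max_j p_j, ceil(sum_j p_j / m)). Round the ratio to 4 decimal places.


LPT order: [18, 14, 12, 10, 9, 5, 4]
Machine loads after assignment: [23, 23, 26]
LPT makespan = 26
Lower bound = max(max_job, ceil(total/3)) = max(18, 24) = 24
Ratio = 26 / 24 = 1.0833

1.0833


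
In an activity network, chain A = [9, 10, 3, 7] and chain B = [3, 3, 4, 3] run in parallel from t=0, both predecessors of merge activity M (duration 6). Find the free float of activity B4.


ES(B4) = sum of predecessors on chain B = 10
EF(B4) = ES + duration = 10 + 3 = 13
Successor of B4 is M. ES(M) = max(sum(A), sum(B)) = max(29, 13) = 29
Free float = ES(successor) - EF(current) = 29 - 13 = 16

16


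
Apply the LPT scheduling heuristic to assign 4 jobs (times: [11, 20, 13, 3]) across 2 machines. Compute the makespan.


Sort jobs in decreasing order (LPT): [20, 13, 11, 3]
Assign each job to the least loaded machine:
  Machine 1: jobs [20, 3], load = 23
  Machine 2: jobs [13, 11], load = 24
Makespan = max load = 24

24


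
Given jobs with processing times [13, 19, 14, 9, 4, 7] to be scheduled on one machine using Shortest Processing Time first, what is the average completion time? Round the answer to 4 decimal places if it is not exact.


Sort jobs by processing time (SPT order): [4, 7, 9, 13, 14, 19]
Compute completion times sequentially:
  Job 1: processing = 4, completes at 4
  Job 2: processing = 7, completes at 11
  Job 3: processing = 9, completes at 20
  Job 4: processing = 13, completes at 33
  Job 5: processing = 14, completes at 47
  Job 6: processing = 19, completes at 66
Sum of completion times = 181
Average completion time = 181/6 = 30.1667

30.1667


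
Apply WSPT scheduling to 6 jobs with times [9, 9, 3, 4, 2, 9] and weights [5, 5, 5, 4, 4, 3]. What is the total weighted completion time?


Compute p/w ratios and sort ascending (WSPT): [(2, 4), (3, 5), (4, 4), (9, 5), (9, 5), (9, 3)]
Compute weighted completion times:
  Job (p=2,w=4): C=2, w*C=4*2=8
  Job (p=3,w=5): C=5, w*C=5*5=25
  Job (p=4,w=4): C=9, w*C=4*9=36
  Job (p=9,w=5): C=18, w*C=5*18=90
  Job (p=9,w=5): C=27, w*C=5*27=135
  Job (p=9,w=3): C=36, w*C=3*36=108
Total weighted completion time = 402

402


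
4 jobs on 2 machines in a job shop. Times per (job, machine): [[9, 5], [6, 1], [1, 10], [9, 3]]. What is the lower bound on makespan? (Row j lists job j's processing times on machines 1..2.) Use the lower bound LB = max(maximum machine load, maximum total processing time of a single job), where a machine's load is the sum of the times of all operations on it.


Machine loads:
  Machine 1: 9 + 6 + 1 + 9 = 25
  Machine 2: 5 + 1 + 10 + 3 = 19
Max machine load = 25
Job totals:
  Job 1: 14
  Job 2: 7
  Job 3: 11
  Job 4: 12
Max job total = 14
Lower bound = max(25, 14) = 25

25


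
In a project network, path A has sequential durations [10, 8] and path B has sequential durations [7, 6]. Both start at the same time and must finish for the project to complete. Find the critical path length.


Path A total = 10 + 8 = 18
Path B total = 7 + 6 = 13
Critical path = longest path = max(18, 13) = 18

18


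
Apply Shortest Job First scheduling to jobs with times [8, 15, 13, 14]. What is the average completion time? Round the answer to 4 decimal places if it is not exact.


SJF order (ascending): [8, 13, 14, 15]
Completion times:
  Job 1: burst=8, C=8
  Job 2: burst=13, C=21
  Job 3: burst=14, C=35
  Job 4: burst=15, C=50
Average completion = 114/4 = 28.5

28.5


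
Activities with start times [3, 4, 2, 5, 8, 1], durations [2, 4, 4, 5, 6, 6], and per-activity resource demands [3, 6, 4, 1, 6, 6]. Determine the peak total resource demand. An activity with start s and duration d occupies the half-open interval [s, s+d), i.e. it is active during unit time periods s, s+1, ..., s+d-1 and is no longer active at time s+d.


Each activity i is active on [start_i, start_i + duration_i).
Compute total resource usage per time slot:
  t=0: active resources = [], total = 0
  t=1: active resources = [6], total = 6
  t=2: active resources = [4, 6], total = 10
  t=3: active resources = [3, 4, 6], total = 13
  t=4: active resources = [3, 6, 4, 6], total = 19
  t=5: active resources = [6, 4, 1, 6], total = 17
  t=6: active resources = [6, 1, 6], total = 13
  t=7: active resources = [6, 1], total = 7
  t=8: active resources = [1, 6], total = 7
  t=9: active resources = [1, 6], total = 7
  t=10: active resources = [6], total = 6
  t=11: active resources = [6], total = 6
  t=12: active resources = [6], total = 6
  t=13: active resources = [6], total = 6
Peak resource demand = 19

19


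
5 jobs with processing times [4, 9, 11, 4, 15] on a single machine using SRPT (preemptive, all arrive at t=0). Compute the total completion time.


Since all jobs arrive at t=0, SRPT equals SPT ordering.
SPT order: [4, 4, 9, 11, 15]
Completion times:
  Job 1: p=4, C=4
  Job 2: p=4, C=8
  Job 3: p=9, C=17
  Job 4: p=11, C=28
  Job 5: p=15, C=43
Total completion time = 4 + 8 + 17 + 28 + 43 = 100

100


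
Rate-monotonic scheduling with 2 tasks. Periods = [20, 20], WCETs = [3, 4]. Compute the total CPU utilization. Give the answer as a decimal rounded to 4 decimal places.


Compute individual utilizations (exact fractions):
  Task 1: C/T = 3/20 (approx. 0.15)
  Task 2: C/T = 4/20 = 1/5 (approx. 0.2)
Total utilization U = 3/20 + 1/5 = 7/20
Rounded to 4 decimal places: U = 0.3500
RM (Liu & Layland) bound for 2 tasks = 0.828427; compare with U = 7/20 (approx. 0.350000)
U <= bound, so schedulable by RM sufficient condition.

0.3500


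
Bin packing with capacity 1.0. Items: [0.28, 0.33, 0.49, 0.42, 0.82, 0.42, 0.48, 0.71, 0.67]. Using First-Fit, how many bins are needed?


Place items sequentially using First-Fit:
  Item 0.28 -> new Bin 1
  Item 0.33 -> Bin 1 (now 0.61)
  Item 0.49 -> new Bin 2
  Item 0.42 -> Bin 2 (now 0.91)
  Item 0.82 -> new Bin 3
  Item 0.42 -> new Bin 4
  Item 0.48 -> Bin 4 (now 0.9)
  Item 0.71 -> new Bin 5
  Item 0.67 -> new Bin 6
Total bins used = 6

6


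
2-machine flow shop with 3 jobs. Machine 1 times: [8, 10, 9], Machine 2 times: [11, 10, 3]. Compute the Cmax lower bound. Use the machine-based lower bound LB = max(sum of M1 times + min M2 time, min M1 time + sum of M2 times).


LB1 = sum(M1 times) + min(M2 times) = 27 + 3 = 30
LB2 = min(M1 times) + sum(M2 times) = 8 + 24 = 32
Lower bound = max(LB1, LB2) = max(30, 32) = 32

32


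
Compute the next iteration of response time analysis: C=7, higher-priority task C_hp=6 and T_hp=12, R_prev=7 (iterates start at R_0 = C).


R_next = C + ceil(R_prev / T_hp) * C_hp
ceil(7 / 12) = ceil(0.5833) = 1
Interference = 1 * 6 = 6
R_next = 7 + 6 = 13

13


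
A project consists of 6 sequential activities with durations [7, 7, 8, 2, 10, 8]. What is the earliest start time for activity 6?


Activity 6 starts after activities 1 through 5 complete.
Predecessor durations: [7, 7, 8, 2, 10]
ES = 7 + 7 + 8 + 2 + 10 = 34

34


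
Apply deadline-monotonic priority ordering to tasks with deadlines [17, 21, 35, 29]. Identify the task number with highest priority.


Sort tasks by relative deadline (ascending):
  Task 1: deadline = 17
  Task 2: deadline = 21
  Task 4: deadline = 29
  Task 3: deadline = 35
Priority order (highest first): [1, 2, 4, 3]
Highest priority task = 1

1


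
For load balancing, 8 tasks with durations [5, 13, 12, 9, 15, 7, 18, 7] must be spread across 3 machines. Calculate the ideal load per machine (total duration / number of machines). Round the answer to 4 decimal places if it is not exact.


Total processing time = 5 + 13 + 12 + 9 + 15 + 7 + 18 + 7 = 86
Number of machines = 3
Ideal balanced load = 86 / 3 = 28.6667

28.6667


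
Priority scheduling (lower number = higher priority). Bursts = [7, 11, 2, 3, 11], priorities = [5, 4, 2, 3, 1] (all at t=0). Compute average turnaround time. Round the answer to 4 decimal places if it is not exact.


Sort by priority (ascending = highest first):
Order: [(1, 11), (2, 2), (3, 3), (4, 11), (5, 7)]
Completion times:
  Priority 1, burst=11, C=11
  Priority 2, burst=2, C=13
  Priority 3, burst=3, C=16
  Priority 4, burst=11, C=27
  Priority 5, burst=7, C=34
Average turnaround = 101/5 = 20.2

20.2


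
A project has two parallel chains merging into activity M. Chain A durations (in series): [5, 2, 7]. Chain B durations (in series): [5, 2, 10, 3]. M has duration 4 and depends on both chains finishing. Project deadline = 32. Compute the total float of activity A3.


Forward pass: ES(A3) = sum of predecessors on chain A = 7
EF = ES + duration = 7 + 7 = 14
Backward pass: LF(M) = deadline = 32; LS(M) = 32 - 4 = 28
LF(A3) = LS(M) - sum(successors on chain A) = 28 - 0 = 28
LS = LF - duration = 28 - 7 = 21
Total float = LS - ES = 21 - 7 = 14

14


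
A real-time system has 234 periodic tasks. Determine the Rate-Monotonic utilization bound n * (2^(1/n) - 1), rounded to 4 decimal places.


Compute 2^(1/234) = 1.0029665590
Subtract 1: 1.0029665590 - 1 = 0.0029665590
Multiply by n: 234 * 0.0029665590 = 0.6941748060
Round to 4 dp: 0.6942

0.6942


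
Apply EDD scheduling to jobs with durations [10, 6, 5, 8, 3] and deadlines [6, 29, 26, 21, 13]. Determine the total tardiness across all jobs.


Sort by due date (EDD order): [(10, 6), (3, 13), (8, 21), (5, 26), (6, 29)]
Compute completion times and tardiness:
  Job 1: p=10, d=6, C=10, tardiness=max(0,10-6)=4
  Job 2: p=3, d=13, C=13, tardiness=max(0,13-13)=0
  Job 3: p=8, d=21, C=21, tardiness=max(0,21-21)=0
  Job 4: p=5, d=26, C=26, tardiness=max(0,26-26)=0
  Job 5: p=6, d=29, C=32, tardiness=max(0,32-29)=3
Total tardiness = 7

7


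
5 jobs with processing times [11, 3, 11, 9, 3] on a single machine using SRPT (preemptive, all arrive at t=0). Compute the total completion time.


Since all jobs arrive at t=0, SRPT equals SPT ordering.
SPT order: [3, 3, 9, 11, 11]
Completion times:
  Job 1: p=3, C=3
  Job 2: p=3, C=6
  Job 3: p=9, C=15
  Job 4: p=11, C=26
  Job 5: p=11, C=37
Total completion time = 3 + 6 + 15 + 26 + 37 = 87

87


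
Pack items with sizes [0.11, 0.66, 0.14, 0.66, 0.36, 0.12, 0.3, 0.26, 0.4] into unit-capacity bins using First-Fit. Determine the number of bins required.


Place items sequentially using First-Fit:
  Item 0.11 -> new Bin 1
  Item 0.66 -> Bin 1 (now 0.77)
  Item 0.14 -> Bin 1 (now 0.91)
  Item 0.66 -> new Bin 2
  Item 0.36 -> new Bin 3
  Item 0.12 -> Bin 2 (now 0.78)
  Item 0.3 -> Bin 3 (now 0.66)
  Item 0.26 -> Bin 3 (now 0.92)
  Item 0.4 -> new Bin 4
Total bins used = 4

4


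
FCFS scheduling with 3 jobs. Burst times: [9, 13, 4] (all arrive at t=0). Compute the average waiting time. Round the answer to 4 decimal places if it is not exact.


FCFS order (as given): [9, 13, 4]
Waiting times:
  Job 1: wait = 0
  Job 2: wait = 9
  Job 3: wait = 22
Sum of waiting times = 31
Average waiting time = 31/3 = 10.3333

10.3333


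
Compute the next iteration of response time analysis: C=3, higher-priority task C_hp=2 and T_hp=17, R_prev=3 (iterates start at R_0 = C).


R_next = C + ceil(R_prev / T_hp) * C_hp
ceil(3 / 17) = ceil(0.1765) = 1
Interference = 1 * 2 = 2
R_next = 3 + 2 = 5

5


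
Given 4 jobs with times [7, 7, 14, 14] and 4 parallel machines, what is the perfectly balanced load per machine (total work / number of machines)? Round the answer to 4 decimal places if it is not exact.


Total processing time = 7 + 7 + 14 + 14 = 42
Number of machines = 4
Ideal balanced load = 42 / 4 = 10.5

10.5


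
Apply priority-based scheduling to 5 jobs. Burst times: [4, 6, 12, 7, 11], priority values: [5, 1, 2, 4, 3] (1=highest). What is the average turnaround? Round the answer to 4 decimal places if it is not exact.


Sort by priority (ascending = highest first):
Order: [(1, 6), (2, 12), (3, 11), (4, 7), (5, 4)]
Completion times:
  Priority 1, burst=6, C=6
  Priority 2, burst=12, C=18
  Priority 3, burst=11, C=29
  Priority 4, burst=7, C=36
  Priority 5, burst=4, C=40
Average turnaround = 129/5 = 25.8

25.8


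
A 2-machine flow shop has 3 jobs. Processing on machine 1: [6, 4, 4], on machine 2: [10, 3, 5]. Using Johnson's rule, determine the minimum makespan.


Apply Johnson's rule:
  Group 1 (a <= b): [(3, 4, 5), (1, 6, 10)]
  Group 2 (a > b): [(2, 4, 3)]
Optimal job order: [3, 1, 2]
Schedule:
  Job 3: M1 done at 4, M2 done at 9
  Job 1: M1 done at 10, M2 done at 20
  Job 2: M1 done at 14, M2 done at 23
Makespan = 23

23


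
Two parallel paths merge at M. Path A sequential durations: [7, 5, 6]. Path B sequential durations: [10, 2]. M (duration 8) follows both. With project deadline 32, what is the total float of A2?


Forward pass: ES(A2) = sum of predecessors on chain A = 7
EF = ES + duration = 7 + 5 = 12
Backward pass: LF(M) = deadline = 32; LS(M) = 32 - 8 = 24
LF(A2) = LS(M) - sum(successors on chain A) = 24 - 6 = 18
LS = LF - duration = 18 - 5 = 13
Total float = LS - ES = 13 - 7 = 6

6


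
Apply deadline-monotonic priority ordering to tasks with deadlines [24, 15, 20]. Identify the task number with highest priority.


Sort tasks by relative deadline (ascending):
  Task 2: deadline = 15
  Task 3: deadline = 20
  Task 1: deadline = 24
Priority order (highest first): [2, 3, 1]
Highest priority task = 2

2


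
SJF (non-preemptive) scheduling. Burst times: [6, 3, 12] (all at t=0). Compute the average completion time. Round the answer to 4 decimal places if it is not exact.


SJF order (ascending): [3, 6, 12]
Completion times:
  Job 1: burst=3, C=3
  Job 2: burst=6, C=9
  Job 3: burst=12, C=21
Average completion = 33/3 = 11.0

11.0


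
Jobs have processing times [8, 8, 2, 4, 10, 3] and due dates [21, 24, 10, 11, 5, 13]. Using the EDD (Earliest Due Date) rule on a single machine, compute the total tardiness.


Sort by due date (EDD order): [(10, 5), (2, 10), (4, 11), (3, 13), (8, 21), (8, 24)]
Compute completion times and tardiness:
  Job 1: p=10, d=5, C=10, tardiness=max(0,10-5)=5
  Job 2: p=2, d=10, C=12, tardiness=max(0,12-10)=2
  Job 3: p=4, d=11, C=16, tardiness=max(0,16-11)=5
  Job 4: p=3, d=13, C=19, tardiness=max(0,19-13)=6
  Job 5: p=8, d=21, C=27, tardiness=max(0,27-21)=6
  Job 6: p=8, d=24, C=35, tardiness=max(0,35-24)=11
Total tardiness = 35

35


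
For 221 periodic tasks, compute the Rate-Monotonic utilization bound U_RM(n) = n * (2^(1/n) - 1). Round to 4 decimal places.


Compute 2^(1/221) = 1.0031413363
Subtract 1: 1.0031413363 - 1 = 0.0031413363
Multiply by n: 221 * 0.0031413363 = 0.6942353223
Round to 4 dp: 0.6942

0.6942
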